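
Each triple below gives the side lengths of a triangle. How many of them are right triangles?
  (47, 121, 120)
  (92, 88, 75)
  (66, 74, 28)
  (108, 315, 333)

(47,121,120): 47²+120² = 16609 > 14641 = 121² → acute
(92,88,75): 75²+88² = 13369 > 8464 = 92² → acute
(66,74,28): 28²+66² = 5140 < 5476 = 74² → obtuse
(108,315,333): 108²+315² = 110889 = 333² → right
1 of the 4 is right.

1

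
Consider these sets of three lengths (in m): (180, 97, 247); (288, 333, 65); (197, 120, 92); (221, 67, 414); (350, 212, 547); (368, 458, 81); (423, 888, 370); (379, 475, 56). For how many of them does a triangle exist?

(97,180,247): 97+180 > 247 → valid
(65,288,333): 65+288 > 333 → valid
(92,120,197): 92+120 > 197 → valid
(67,221,414): 67+221 ≤ 414 → not valid
(212,350,547): 212+350 > 547 → valid
(81,368,458): 81+368 ≤ 458 → not valid
(370,423,888): 370+423 ≤ 888 → not valid
(56,379,475): 56+379 ≤ 475 → not valid
4 of the 8 triples form a triangle.

4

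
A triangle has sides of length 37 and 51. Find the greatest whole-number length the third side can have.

The third side must be strictly less than 37 + 51 = 88.
The largest integer below 88 is 87.

87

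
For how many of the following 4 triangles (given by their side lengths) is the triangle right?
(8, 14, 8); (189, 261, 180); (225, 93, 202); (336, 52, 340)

2

(8,14,8): 8²+8² = 128 < 196 = 14² → obtuse
(189,261,180): 180²+189² = 68121 = 261² → right
(225,93,202): 93²+202² = 49453 < 50625 = 225² → obtuse
(336,52,340): 52²+336² = 115600 = 340² → right
2 of the 4 are right.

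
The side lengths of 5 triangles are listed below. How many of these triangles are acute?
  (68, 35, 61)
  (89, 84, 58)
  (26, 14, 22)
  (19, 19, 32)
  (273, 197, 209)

(68,35,61): 35²+61² = 4946 > 4624 = 68² → acute
(89,84,58): 58²+84² = 10420 > 7921 = 89² → acute
(26,14,22): 14²+22² = 680 > 676 = 26² → acute
(19,19,32): 19²+19² = 722 < 1024 = 32² → obtuse
(273,197,209): 197²+209² = 82490 > 74529 = 273² → acute
4 of the 5 are acute.

4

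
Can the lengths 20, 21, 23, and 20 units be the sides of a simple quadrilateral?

Yes

A quadrilateral exists iff every side is shorter than the sum of the others — equivalently, the longest side is less than the sum of the rest.
Longest side 23 < 61 (sum of the remaining 3), so yes.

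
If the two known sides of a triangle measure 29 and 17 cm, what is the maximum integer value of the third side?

45

The third side must be strictly less than 29 + 17 = 46.
The largest integer below 46 is 45.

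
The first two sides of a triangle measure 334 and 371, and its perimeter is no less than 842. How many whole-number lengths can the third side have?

Triangle inequality: 37 < x < 705. Perimeter ≥ 842 gives x ≥ 842 − 334 − 371 = 137.
So 137 ≤ x < 705; integers 137 through 704: 568 values.

568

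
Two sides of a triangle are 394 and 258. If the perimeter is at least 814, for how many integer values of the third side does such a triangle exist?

490

Triangle inequality: 136 < x < 652. Perimeter ≥ 814 gives x ≥ 814 − 394 − 258 = 162.
So 162 ≤ x < 652; integers 162 through 651: 490 values.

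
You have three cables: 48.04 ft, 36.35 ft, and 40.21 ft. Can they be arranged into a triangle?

Yes

The longest side is 48.04, and the other two sum to 76.56.
Since 76.56 > 48.04, the triangle inequality holds.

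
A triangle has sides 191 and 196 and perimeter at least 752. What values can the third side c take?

Triangle inequality alone gives 5 < c < 387.
The perimeter condition gives c ≥ 752 − 191 − 196 = 365.
Intersecting the two: 365 ≤ c < 387.

365 ≤ c < 387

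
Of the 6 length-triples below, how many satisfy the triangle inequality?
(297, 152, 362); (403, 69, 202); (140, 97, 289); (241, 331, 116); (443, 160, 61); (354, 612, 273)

3

(152,297,362): 152+297 > 362 → valid
(69,202,403): 69+202 ≤ 403 → not valid
(97,140,289): 97+140 ≤ 289 → not valid
(116,241,331): 116+241 > 331 → valid
(61,160,443): 61+160 ≤ 443 → not valid
(273,354,612): 273+354 > 612 → valid
3 of the 6 triples form a triangle.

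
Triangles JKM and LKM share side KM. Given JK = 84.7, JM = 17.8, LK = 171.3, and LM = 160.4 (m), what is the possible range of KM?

66.9 < KM < 102.5

From triangle JKM: |84.7 − 17.8| < KM < 84.7 + 17.8, i.e. 66.9 < KM < 102.5.
From triangle LKM: 10.9 < KM < 331.7.
Both must hold, so KM lies in the intersection.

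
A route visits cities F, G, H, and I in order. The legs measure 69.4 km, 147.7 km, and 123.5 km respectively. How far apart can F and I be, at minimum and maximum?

0 ≤ FI ≤ 340.6 km

The maximum is all hops collinear in one direction: 69.4 + 147.7 + 123.5 = 340.6.
The longest hop is 147.7; the others sum to 192.9. Since 147.7 ≤ 192.9, the path can fold back on itself completely, so the minimum distance is 0.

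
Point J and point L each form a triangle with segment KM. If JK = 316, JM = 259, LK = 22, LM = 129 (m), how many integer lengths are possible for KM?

From triangle JKM: 57 < KM < 575.
From triangle LKM: 107 < KM < 151.
Intersection: 107 < KM < 151, so integers 108 through 150: 43 values.

43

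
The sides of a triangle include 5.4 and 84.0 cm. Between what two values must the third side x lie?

78.6 < x < 89.4

By the triangle inequality, x must be less than 5.4 + 84.0 = 89.4 and greater than |5.4 − 84.0| = 78.6.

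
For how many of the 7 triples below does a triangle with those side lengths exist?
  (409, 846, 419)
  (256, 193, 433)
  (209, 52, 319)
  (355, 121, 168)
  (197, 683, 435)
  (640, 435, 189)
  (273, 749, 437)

1

(409,419,846): 409+419 ≤ 846 → not valid
(193,256,433): 193+256 > 433 → valid
(52,209,319): 52+209 ≤ 319 → not valid
(121,168,355): 121+168 ≤ 355 → not valid
(197,435,683): 197+435 ≤ 683 → not valid
(189,435,640): 189+435 ≤ 640 → not valid
(273,437,749): 273+437 ≤ 749 → not valid
1 of the 7 triples forms a triangle.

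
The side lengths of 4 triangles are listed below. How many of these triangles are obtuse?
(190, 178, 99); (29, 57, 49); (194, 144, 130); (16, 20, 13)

(190,178,99): 99²+178² = 41485 > 36100 = 190² → acute
(29,57,49): 29²+49² = 3242 < 3249 = 57² → obtuse
(194,144,130): 130²+144² = 37636 = 194² → right
(16,20,13): 13²+16² = 425 > 400 = 20² → acute
1 of the 4 is obtuse.

1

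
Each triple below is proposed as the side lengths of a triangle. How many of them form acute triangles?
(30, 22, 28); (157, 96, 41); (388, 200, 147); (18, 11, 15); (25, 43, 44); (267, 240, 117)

3

(30,22,28): 22²+28² = 1268 > 900 = 30² → acute
(157,96,41): 41+96 ≤ 157, not a triangle
(388,200,147): 147+200 ≤ 388, not a triangle
(18,11,15): 11²+15² = 346 > 324 = 18² → acute
(25,43,44): 25²+43² = 2474 > 1936 = 44² → acute
(267,240,117): 117²+240² = 71289 = 267² → right
3 of the 6 are acute.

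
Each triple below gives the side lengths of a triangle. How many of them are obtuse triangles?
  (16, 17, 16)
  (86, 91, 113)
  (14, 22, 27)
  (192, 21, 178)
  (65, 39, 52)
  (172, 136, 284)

(16,17,16): 16²+16² = 512 > 289 = 17² → acute
(86,91,113): 86²+91² = 15677 > 12769 = 113² → acute
(14,22,27): 14²+22² = 680 < 729 = 27² → obtuse
(192,21,178): 21²+178² = 32125 < 36864 = 192² → obtuse
(65,39,52): 39²+52² = 4225 = 65² → right
(172,136,284): 136²+172² = 48080 < 80656 = 284² → obtuse
3 of the 6 are obtuse.

3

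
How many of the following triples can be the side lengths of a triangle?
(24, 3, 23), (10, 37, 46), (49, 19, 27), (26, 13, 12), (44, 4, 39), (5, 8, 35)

(3,23,24): 3+23 > 24 → valid
(10,37,46): 10+37 > 46 → valid
(19,27,49): 19+27 ≤ 49 → not valid
(12,13,26): 12+13 ≤ 26 → not valid
(4,39,44): 4+39 ≤ 44 → not valid
(5,8,35): 5+8 ≤ 35 → not valid
2 of the 6 triples form a triangle.

2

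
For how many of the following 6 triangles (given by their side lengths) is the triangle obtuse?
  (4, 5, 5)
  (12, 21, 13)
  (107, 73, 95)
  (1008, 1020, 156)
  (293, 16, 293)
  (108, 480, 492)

1

(4,5,5): 4²+5² = 41 > 25 = 5² → acute
(12,21,13): 12²+13² = 313 < 441 = 21² → obtuse
(107,73,95): 73²+95² = 14354 > 11449 = 107² → acute
(1008,1020,156): 156²+1008² = 1040400 = 1020² → right
(293,16,293): 16²+293² = 86105 > 85849 = 293² → acute
(108,480,492): 108²+480² = 242064 = 492² → right
1 of the 6 is obtuse.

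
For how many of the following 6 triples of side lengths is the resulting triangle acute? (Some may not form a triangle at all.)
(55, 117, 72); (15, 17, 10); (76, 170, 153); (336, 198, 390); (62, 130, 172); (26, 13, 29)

3

(55,117,72): 55²+72² = 8209 < 13689 = 117² → obtuse
(15,17,10): 10²+15² = 325 > 289 = 17² → acute
(76,170,153): 76²+153² = 29185 > 28900 = 170² → acute
(336,198,390): 198²+336² = 152100 = 390² → right
(62,130,172): 62²+130² = 20744 < 29584 = 172² → obtuse
(26,13,29): 13²+26² = 845 > 841 = 29² → acute
3 of the 6 are acute.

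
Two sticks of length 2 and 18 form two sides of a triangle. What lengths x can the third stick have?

16 < x < 20

By the triangle inequality, x must be less than 2 + 18 = 20 and greater than |2 − 18| = 16.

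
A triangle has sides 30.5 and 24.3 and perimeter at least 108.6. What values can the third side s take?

53.8 ≤ s < 54.8

Triangle inequality alone gives 6.2 < s < 54.8.
The perimeter condition gives s ≥ 108.6 − 30.5 − 24.3 = 53.8.
Intersecting the two: 53.8 ≤ s < 54.8.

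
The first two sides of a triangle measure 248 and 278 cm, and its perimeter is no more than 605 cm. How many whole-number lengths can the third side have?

49

Triangle inequality: 30 < x < 526. Perimeter ≤ 605 gives x ≤ 605 − 248 − 278 = 79.
So 30 < x ≤ 79; integers 31 through 79: 49 values.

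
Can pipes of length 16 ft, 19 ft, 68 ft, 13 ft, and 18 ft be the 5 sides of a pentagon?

No

For a pentagon, each side must be shorter than the sum of the others.
Here the longest side is 68, but the remaining 4 sides sum to only 66.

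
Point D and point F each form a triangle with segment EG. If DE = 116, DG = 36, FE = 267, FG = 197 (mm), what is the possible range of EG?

80 < EG < 152

From triangle DEG: |116 − 36| < EG < 116 + 36, i.e. 80 < EG < 152.
From triangle FEG: 70 < EG < 464.
Both must hold, so EG lies in the intersection.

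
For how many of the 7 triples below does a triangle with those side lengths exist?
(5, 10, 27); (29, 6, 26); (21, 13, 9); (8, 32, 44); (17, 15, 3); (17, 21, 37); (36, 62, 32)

(5,10,27): 5+10 ≤ 27 → not valid
(6,26,29): 6+26 > 29 → valid
(9,13,21): 9+13 > 21 → valid
(8,32,44): 8+32 ≤ 44 → not valid
(3,15,17): 3+15 > 17 → valid
(17,21,37): 17+21 > 37 → valid
(32,36,62): 32+36 > 62 → valid
5 of the 7 triples form a triangle.

5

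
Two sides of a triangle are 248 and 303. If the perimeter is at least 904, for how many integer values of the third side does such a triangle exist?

198

Triangle inequality: 55 < x < 551. Perimeter ≥ 904 gives x ≥ 904 − 248 − 303 = 353.
So 353 ≤ x < 551; integers 353 through 550: 198 values.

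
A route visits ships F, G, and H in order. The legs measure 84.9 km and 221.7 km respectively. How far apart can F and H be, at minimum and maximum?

136.8 ≤ FH ≤ 306.6 km

By the triangle inequality, |84.9 − 221.7| ≤ FH ≤ 84.9 + 221.7.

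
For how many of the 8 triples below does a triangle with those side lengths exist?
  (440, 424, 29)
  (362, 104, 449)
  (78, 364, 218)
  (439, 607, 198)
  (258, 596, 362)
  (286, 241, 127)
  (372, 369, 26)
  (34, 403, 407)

(29,424,440): 29+424 > 440 → valid
(104,362,449): 104+362 > 449 → valid
(78,218,364): 78+218 ≤ 364 → not valid
(198,439,607): 198+439 > 607 → valid
(258,362,596): 258+362 > 596 → valid
(127,241,286): 127+241 > 286 → valid
(26,369,372): 26+369 > 372 → valid
(34,403,407): 34+403 > 407 → valid
7 of the 8 triples form a triangle.

7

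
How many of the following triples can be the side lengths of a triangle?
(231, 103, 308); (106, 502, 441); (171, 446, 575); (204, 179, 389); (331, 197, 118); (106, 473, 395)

(103,231,308): 103+231 > 308 → valid
(106,441,502): 106+441 > 502 → valid
(171,446,575): 171+446 > 575 → valid
(179,204,389): 179+204 ≤ 389 → not valid
(118,197,331): 118+197 ≤ 331 → not valid
(106,395,473): 106+395 > 473 → valid
4 of the 6 triples form a triangle.

4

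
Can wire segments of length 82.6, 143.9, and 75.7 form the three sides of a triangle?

Yes

The longest side is 143.9, and the other two sum to 158.3.
Since 158.3 > 143.9, the triangle inequality holds.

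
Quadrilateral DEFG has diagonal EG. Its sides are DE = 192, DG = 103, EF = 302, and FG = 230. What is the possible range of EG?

89 < EG < 295

From triangle DEG: |192 − 103| < EG < 192 + 103, i.e. 89 < EG < 295.
From triangle FEG: 72 < EG < 532.
Both must hold, so EG lies in the intersection.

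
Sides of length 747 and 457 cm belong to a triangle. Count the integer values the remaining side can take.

The third side lies in the open interval (290, 1204).
Integers from 291 to 1203 inclusive: 1203 − 291 + 1 = 913.

913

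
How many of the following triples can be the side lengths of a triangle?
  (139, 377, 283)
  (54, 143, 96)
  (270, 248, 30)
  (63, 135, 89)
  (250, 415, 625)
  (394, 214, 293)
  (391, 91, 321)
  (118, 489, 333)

(139,283,377): 139+283 > 377 → valid
(54,96,143): 54+96 > 143 → valid
(30,248,270): 30+248 > 270 → valid
(63,89,135): 63+89 > 135 → valid
(250,415,625): 250+415 > 625 → valid
(214,293,394): 214+293 > 394 → valid
(91,321,391): 91+321 > 391 → valid
(118,333,489): 118+333 ≤ 489 → not valid
7 of the 8 triples form a triangle.

7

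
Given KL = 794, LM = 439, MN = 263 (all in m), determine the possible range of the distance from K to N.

The maximum is all hops collinear in one direction: 794 + 439 + 263 = 1496.
The longest hop is 794; the others sum to 702. Folding the others back against it leaves at least 794 − 702 = 92.

92 ≤ KN ≤ 1496 m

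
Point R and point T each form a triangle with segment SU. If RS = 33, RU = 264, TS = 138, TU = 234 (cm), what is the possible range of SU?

From triangle RSU: |33 − 264| < SU < 33 + 264, i.e. 231 < SU < 297.
From triangle TSU: 96 < SU < 372.
Both must hold, so SU lies in the intersection.

231 < SU < 297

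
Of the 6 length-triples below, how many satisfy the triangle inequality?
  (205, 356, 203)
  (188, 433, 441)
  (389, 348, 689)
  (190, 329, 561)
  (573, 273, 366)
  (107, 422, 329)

(203,205,356): 203+205 > 356 → valid
(188,433,441): 188+433 > 441 → valid
(348,389,689): 348+389 > 689 → valid
(190,329,561): 190+329 ≤ 561 → not valid
(273,366,573): 273+366 > 573 → valid
(107,329,422): 107+329 > 422 → valid
5 of the 6 triples form a triangle.

5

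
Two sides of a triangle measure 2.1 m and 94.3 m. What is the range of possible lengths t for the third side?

92.2 < t < 96.4

By the triangle inequality, t must be less than 2.1 + 94.3 = 96.4 and greater than |2.1 − 94.3| = 92.2.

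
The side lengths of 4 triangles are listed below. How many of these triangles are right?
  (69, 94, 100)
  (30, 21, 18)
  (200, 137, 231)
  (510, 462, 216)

(69,94,100): 69²+94² = 13597 > 10000 = 100² → acute
(30,21,18): 18²+21² = 765 < 900 = 30² → obtuse
(200,137,231): 137²+200² = 58769 > 53361 = 231² → acute
(510,462,216): 216²+462² = 260100 = 510² → right
1 of the 4 is right.

1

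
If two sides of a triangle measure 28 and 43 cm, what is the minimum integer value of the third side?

16

The third side must be strictly greater than |28 − 43| = 15.
The smallest integer above 15 is 16.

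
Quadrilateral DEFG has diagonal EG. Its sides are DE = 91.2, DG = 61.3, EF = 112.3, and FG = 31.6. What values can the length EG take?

80.7 < EG < 143.9

From triangle DEG: |91.2 − 61.3| < EG < 91.2 + 61.3, i.e. 29.9 < EG < 152.5.
From triangle FEG: 80.7 < EG < 143.9.
Both must hold, so EG lies in the intersection.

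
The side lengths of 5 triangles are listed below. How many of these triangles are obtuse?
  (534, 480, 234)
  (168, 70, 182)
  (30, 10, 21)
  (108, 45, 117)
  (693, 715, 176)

(534,480,234): 234²+480² = 285156 = 534² → right
(168,70,182): 70²+168² = 33124 = 182² → right
(30,10,21): 10²+21² = 541 < 900 = 30² → obtuse
(108,45,117): 45²+108² = 13689 = 117² → right
(693,715,176): 176²+693² = 511225 = 715² → right
1 of the 5 is obtuse.

1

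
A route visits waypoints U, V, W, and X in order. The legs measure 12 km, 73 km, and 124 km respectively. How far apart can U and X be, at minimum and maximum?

39 ≤ UX ≤ 209 km

The maximum is all hops collinear in one direction: 12 + 73 + 124 = 209.
The longest hop is 124; the others sum to 85. Folding the others back against it leaves at least 124 − 85 = 39.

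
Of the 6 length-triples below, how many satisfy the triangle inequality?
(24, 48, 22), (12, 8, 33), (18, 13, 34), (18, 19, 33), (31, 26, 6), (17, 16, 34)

2

(22,24,48): 22+24 ≤ 48 → not valid
(8,12,33): 8+12 ≤ 33 → not valid
(13,18,34): 13+18 ≤ 34 → not valid
(18,19,33): 18+19 > 33 → valid
(6,26,31): 6+26 > 31 → valid
(16,17,34): 16+17 ≤ 34 → not valid
2 of the 6 triples form a triangle.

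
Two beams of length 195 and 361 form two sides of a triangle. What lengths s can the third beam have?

By the triangle inequality, s must be less than 195 + 361 = 556 and greater than |195 − 361| = 166.

166 < s < 556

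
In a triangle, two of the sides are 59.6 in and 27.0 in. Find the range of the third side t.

By the triangle inequality, t must be less than 59.6 + 27.0 = 86.6 and greater than |59.6 − 27.0| = 32.6.

32.6 < t < 86.6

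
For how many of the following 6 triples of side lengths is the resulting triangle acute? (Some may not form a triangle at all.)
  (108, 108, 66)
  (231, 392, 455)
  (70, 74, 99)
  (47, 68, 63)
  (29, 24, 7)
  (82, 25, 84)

4

(108,108,66): 66²+108² = 16020 > 11664 = 108² → acute
(231,392,455): 231²+392² = 207025 = 455² → right
(70,74,99): 70²+74² = 10376 > 9801 = 99² → acute
(47,68,63): 47²+63² = 6178 > 4624 = 68² → acute
(29,24,7): 7²+24² = 625 < 841 = 29² → obtuse
(82,25,84): 25²+82² = 7349 > 7056 = 84² → acute
4 of the 6 are acute.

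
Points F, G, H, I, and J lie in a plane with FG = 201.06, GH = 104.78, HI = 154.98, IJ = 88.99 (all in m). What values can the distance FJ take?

The maximum is all hops collinear in one direction: 201.06 + 104.78 + 154.98 + 88.99 = 549.81.
The longest hop is 201.06; the others sum to 348.75. Since 201.06 ≤ 348.75, the path can fold back on itself completely, so the minimum distance is 0.

0 ≤ FJ ≤ 549.81 m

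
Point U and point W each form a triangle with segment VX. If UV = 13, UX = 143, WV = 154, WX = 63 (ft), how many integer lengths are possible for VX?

25

From triangle UVX: 130 < VX < 156.
From triangle WVX: 91 < VX < 217.
Intersection: 130 < VX < 156, so integers 131 through 155: 25 values.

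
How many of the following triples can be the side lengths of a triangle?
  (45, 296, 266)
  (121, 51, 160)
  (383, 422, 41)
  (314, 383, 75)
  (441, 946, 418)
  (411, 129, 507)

5

(45,266,296): 45+266 > 296 → valid
(51,121,160): 51+121 > 160 → valid
(41,383,422): 41+383 > 422 → valid
(75,314,383): 75+314 > 383 → valid
(418,441,946): 418+441 ≤ 946 → not valid
(129,411,507): 129+411 > 507 → valid
5 of the 6 triples form a triangle.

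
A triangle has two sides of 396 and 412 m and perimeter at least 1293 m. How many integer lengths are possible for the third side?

Triangle inequality: 16 < x < 808. Perimeter ≥ 1293 gives x ≥ 1293 − 396 − 412 = 485.
So 485 ≤ x < 808; integers 485 through 807: 323 values.

323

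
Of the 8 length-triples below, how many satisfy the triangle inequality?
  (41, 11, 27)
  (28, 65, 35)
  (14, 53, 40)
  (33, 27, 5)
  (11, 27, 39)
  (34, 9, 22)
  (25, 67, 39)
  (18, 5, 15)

2

(11,27,41): 11+27 ≤ 41 → not valid
(28,35,65): 28+35 ≤ 65 → not valid
(14,40,53): 14+40 > 53 → valid
(5,27,33): 5+27 ≤ 33 → not valid
(11,27,39): 11+27 ≤ 39 → not valid
(9,22,34): 9+22 ≤ 34 → not valid
(25,39,67): 25+39 ≤ 67 → not valid
(5,15,18): 5+15 > 18 → valid
2 of the 8 triples form a triangle.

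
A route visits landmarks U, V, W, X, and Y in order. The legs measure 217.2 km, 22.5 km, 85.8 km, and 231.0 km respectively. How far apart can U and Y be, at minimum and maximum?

0 ≤ UY ≤ 556.5 km

The maximum is all hops collinear in one direction: 217.2 + 22.5 + 85.8 + 231.0 = 556.5.
The longest hop is 231.0; the others sum to 325.5. Since 231.0 ≤ 325.5, the path can fold back on itself completely, so the minimum distance is 0.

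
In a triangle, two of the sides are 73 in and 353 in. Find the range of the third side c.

By the triangle inequality, c must be less than 73 + 353 = 426 and greater than |73 − 353| = 280.

280 < c < 426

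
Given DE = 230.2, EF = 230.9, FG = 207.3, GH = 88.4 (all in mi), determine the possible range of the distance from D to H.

The maximum is all hops collinear in one direction: 230.2 + 230.9 + 207.3 + 88.4 = 756.8.
The longest hop is 230.9; the others sum to 525.9. Since 230.9 ≤ 525.9, the path can fold back on itself completely, so the minimum distance is 0.

0 ≤ DH ≤ 756.8 mi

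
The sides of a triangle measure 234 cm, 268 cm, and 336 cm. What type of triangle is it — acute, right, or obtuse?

acute

Compare the square of the longest side to the sum of squares of the other two: 234² + 268² = 126580 > 112896 = 336².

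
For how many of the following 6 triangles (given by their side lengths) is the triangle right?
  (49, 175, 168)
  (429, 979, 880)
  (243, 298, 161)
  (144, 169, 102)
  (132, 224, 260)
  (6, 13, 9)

(49,175,168): 49²+168² = 30625 = 175² → right
(429,979,880): 429²+880² = 958441 = 979² → right
(243,298,161): 161²+243² = 84970 < 88804 = 298² → obtuse
(144,169,102): 102²+144² = 31140 > 28561 = 169² → acute
(132,224,260): 132²+224² = 67600 = 260² → right
(6,13,9): 6²+9² = 117 < 169 = 13² → obtuse
3 of the 6 are right.

3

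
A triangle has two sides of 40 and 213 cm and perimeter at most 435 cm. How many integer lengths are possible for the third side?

9

Triangle inequality: 173 < x < 253. Perimeter ≤ 435 gives x ≤ 435 − 40 − 213 = 182.
So 173 < x ≤ 182; integers 174 through 182: 9 values.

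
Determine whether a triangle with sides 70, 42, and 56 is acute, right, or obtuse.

Compare the square of the longest side to the sum of squares of the other two: 42² + 56² = 4900 = 70².

right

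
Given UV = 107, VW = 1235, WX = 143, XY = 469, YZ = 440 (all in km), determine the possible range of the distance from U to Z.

The maximum is all hops collinear in one direction: 107 + 1235 + 143 + 469 + 440 = 2394.
The longest hop is 1235; the others sum to 1159. Folding the others back against it leaves at least 1235 − 1159 = 76.

76 ≤ UZ ≤ 2394 km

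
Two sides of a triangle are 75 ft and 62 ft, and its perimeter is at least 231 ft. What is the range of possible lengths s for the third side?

Triangle inequality alone gives 13 < s < 137.
The perimeter condition gives s ≥ 231 − 75 − 62 = 94.
Intersecting the two: 94 ≤ s < 137.

94 ≤ s < 137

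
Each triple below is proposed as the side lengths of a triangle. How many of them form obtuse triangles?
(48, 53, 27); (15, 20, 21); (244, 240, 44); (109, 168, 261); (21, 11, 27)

2

(48,53,27): 27²+48² = 3033 > 2809 = 53² → acute
(15,20,21): 15²+20² = 625 > 441 = 21² → acute
(244,240,44): 44²+240² = 59536 = 244² → right
(109,168,261): 109²+168² = 40105 < 68121 = 261² → obtuse
(21,11,27): 11²+21² = 562 < 729 = 27² → obtuse
2 of the 5 are obtuse.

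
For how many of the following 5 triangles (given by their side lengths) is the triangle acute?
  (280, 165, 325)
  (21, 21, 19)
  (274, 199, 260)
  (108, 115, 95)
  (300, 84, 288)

3

(280,165,325): 165²+280² = 105625 = 325² → right
(21,21,19): 19²+21² = 802 > 441 = 21² → acute
(274,199,260): 199²+260² = 107201 > 75076 = 274² → acute
(108,115,95): 95²+108² = 20689 > 13225 = 115² → acute
(300,84,288): 84²+288² = 90000 = 300² → right
3 of the 5 are acute.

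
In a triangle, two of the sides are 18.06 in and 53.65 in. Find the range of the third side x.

By the triangle inequality, x must be less than 18.06 + 53.65 = 71.71 and greater than |18.06 − 53.65| = 35.59.

35.59 < x < 71.71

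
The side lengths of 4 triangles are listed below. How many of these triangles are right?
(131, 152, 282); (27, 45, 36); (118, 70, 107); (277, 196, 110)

(131,152,282): 131²+152² = 40265 < 79524 = 282² → obtuse
(27,45,36): 27²+36² = 2025 = 45² → right
(118,70,107): 70²+107² = 16349 > 13924 = 118² → acute
(277,196,110): 110²+196² = 50516 < 76729 = 277² → obtuse
1 of the 4 is right.

1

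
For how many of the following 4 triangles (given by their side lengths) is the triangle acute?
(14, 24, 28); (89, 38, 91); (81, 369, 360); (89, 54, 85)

2

(14,24,28): 14²+24² = 772 < 784 = 28² → obtuse
(89,38,91): 38²+89² = 9365 > 8281 = 91² → acute
(81,369,360): 81²+360² = 136161 = 369² → right
(89,54,85): 54²+85² = 10141 > 7921 = 89² → acute
2 of the 4 are acute.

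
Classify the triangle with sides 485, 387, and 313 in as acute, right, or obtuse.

acute

Compare the square of the longest side to the sum of squares of the other two: 313² + 387² = 247738 > 235225 = 485².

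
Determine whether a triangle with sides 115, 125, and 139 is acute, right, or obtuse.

acute

Compare the square of the longest side to the sum of squares of the other two: 115² + 125² = 28850 > 19321 = 139².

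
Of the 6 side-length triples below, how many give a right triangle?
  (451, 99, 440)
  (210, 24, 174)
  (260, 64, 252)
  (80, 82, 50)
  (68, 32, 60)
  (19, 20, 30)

3

(451,99,440): 99²+440² = 203401 = 451² → right
(210,24,174): 24+174 ≤ 210, not a triangle
(260,64,252): 64²+252² = 67600 = 260² → right
(80,82,50): 50²+80² = 8900 > 6724 = 82² → acute
(68,32,60): 32²+60² = 4624 = 68² → right
(19,20,30): 19²+20² = 761 < 900 = 30² → obtuse
3 of the 6 are right.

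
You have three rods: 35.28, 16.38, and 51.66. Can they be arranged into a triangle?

The two shorter sides sum to 51.66, exactly equal to the longest side 51.66.
That gives only a degenerate (flat) triangle — the inequality must be strict.

No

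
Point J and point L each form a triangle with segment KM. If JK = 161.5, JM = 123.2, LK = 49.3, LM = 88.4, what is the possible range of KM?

39.1 < KM < 137.7

From triangle JKM: |161.5 − 123.2| < KM < 161.5 + 123.2, i.e. 38.3 < KM < 284.7.
From triangle LKM: 39.1 < KM < 137.7.
Both must hold, so KM lies in the intersection.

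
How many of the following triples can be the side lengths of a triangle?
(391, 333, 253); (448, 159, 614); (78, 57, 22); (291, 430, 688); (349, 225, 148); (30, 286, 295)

5

(253,333,391): 253+333 > 391 → valid
(159,448,614): 159+448 ≤ 614 → not valid
(22,57,78): 22+57 > 78 → valid
(291,430,688): 291+430 > 688 → valid
(148,225,349): 148+225 > 349 → valid
(30,286,295): 30+286 > 295 → valid
5 of the 6 triples form a triangle.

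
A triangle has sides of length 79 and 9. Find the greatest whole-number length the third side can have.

The third side must be strictly less than 79 + 9 = 88.
The largest integer below 88 is 87.

87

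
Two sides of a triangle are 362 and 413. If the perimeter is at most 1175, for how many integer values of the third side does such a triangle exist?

349

Triangle inequality: 51 < x < 775. Perimeter ≤ 1175 gives x ≤ 1175 − 362 − 413 = 400.
So 51 < x ≤ 400; integers 52 through 400: 349 values.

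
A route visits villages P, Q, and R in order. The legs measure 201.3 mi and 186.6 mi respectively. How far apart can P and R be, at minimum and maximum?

14.7 ≤ PR ≤ 387.9 mi

By the triangle inequality, |201.3 − 186.6| ≤ PR ≤ 201.3 + 186.6.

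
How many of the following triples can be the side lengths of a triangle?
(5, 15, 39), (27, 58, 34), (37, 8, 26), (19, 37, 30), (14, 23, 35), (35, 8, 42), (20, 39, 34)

(5,15,39): 5+15 ≤ 39 → not valid
(27,34,58): 27+34 > 58 → valid
(8,26,37): 8+26 ≤ 37 → not valid
(19,30,37): 19+30 > 37 → valid
(14,23,35): 14+23 > 35 → valid
(8,35,42): 8+35 > 42 → valid
(20,34,39): 20+34 > 39 → valid
5 of the 7 triples form a triangle.

5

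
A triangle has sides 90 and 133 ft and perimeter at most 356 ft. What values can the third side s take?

Triangle inequality alone gives 43 < s < 223.
The perimeter condition gives s ≤ 356 − 90 − 133 = 133.
Intersecting the two: 43 < s ≤ 133.

43 < s ≤ 133 ft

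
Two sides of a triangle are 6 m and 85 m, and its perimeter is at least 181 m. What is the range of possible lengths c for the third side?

Triangle inequality alone gives 79 < c < 91.
The perimeter condition gives c ≥ 181 − 6 − 85 = 90.
Intersecting the two: 90 ≤ c < 91.

90 ≤ c < 91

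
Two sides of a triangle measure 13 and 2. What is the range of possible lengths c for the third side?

By the triangle inequality, c must be less than 13 + 2 = 15 and greater than |13 − 2| = 11.

11 < c < 15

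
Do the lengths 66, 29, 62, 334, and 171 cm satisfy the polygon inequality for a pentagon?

No

For a pentagon, each side must be shorter than the sum of the others.
Here the longest side is 334, but the remaining 4 sides sum to only 328.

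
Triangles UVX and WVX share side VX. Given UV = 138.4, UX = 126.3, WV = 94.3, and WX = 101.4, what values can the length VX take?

From triangle UVX: |138.4 − 126.3| < VX < 138.4 + 126.3, i.e. 12.1 < VX < 264.7.
From triangle WVX: 7.1 < VX < 195.7.
Both must hold, so VX lies in the intersection.

12.1 < VX < 195.7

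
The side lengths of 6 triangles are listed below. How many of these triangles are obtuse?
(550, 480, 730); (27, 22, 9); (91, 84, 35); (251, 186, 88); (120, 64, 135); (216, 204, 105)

2

(550,480,730): 480²+550² = 532900 = 730² → right
(27,22,9): 9²+22² = 565 < 729 = 27² → obtuse
(91,84,35): 35²+84² = 8281 = 91² → right
(251,186,88): 88²+186² = 42340 < 63001 = 251² → obtuse
(120,64,135): 64²+120² = 18496 > 18225 = 135² → acute
(216,204,105): 105²+204² = 52641 > 46656 = 216² → acute
2 of the 6 are obtuse.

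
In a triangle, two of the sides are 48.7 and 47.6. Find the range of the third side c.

1.1 < c < 96.3

By the triangle inequality, c must be less than 48.7 + 47.6 = 96.3 and greater than |48.7 − 47.6| = 1.1.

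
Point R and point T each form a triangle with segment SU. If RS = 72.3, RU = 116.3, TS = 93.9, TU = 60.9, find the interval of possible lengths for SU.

44.0 < SU < 154.8

From triangle RSU: |72.3 − 116.3| < SU < 72.3 + 116.3, i.e. 44.0 < SU < 188.6.
From triangle TSU: 33.0 < SU < 154.8.
Both must hold, so SU lies in the intersection.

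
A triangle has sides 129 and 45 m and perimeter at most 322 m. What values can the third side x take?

Triangle inequality alone gives 84 < x < 174.
The perimeter condition gives x ≤ 322 − 129 − 45 = 148.
Intersecting the two: 84 < x ≤ 148.

84 < x ≤ 148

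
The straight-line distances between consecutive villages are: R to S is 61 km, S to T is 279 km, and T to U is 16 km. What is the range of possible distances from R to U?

202 ≤ RU ≤ 356 km

The maximum is all hops collinear in one direction: 61 + 279 + 16 = 356.
The longest hop is 279; the others sum to 77. Folding the others back against it leaves at least 279 − 77 = 202.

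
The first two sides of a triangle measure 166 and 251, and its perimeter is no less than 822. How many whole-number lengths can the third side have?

Triangle inequality: 85 < x < 417. Perimeter ≥ 822 gives x ≥ 822 − 166 − 251 = 405.
So 405 ≤ x < 417; integers 405 through 416: 12 values.

12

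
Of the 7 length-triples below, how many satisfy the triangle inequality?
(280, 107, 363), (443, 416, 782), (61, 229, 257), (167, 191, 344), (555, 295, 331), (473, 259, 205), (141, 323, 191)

(107,280,363): 107+280 > 363 → valid
(416,443,782): 416+443 > 782 → valid
(61,229,257): 61+229 > 257 → valid
(167,191,344): 167+191 > 344 → valid
(295,331,555): 295+331 > 555 → valid
(205,259,473): 205+259 ≤ 473 → not valid
(141,191,323): 141+191 > 323 → valid
6 of the 7 triples form a triangle.

6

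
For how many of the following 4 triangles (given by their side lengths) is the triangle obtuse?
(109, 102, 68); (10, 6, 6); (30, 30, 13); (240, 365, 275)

(109,102,68): 68²+102² = 15028 > 11881 = 109² → acute
(10,6,6): 6²+6² = 72 < 100 = 10² → obtuse
(30,30,13): 13²+30² = 1069 > 900 = 30² → acute
(240,365,275): 240²+275² = 133225 = 365² → right
1 of the 4 is obtuse.

1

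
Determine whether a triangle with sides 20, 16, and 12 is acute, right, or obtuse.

Compare the square of the longest side to the sum of squares of the other two: 12² + 16² = 400 = 20².

right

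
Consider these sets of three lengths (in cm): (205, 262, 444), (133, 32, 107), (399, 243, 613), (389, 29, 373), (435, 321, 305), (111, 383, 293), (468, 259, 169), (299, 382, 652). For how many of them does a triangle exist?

7

(205,262,444): 205+262 > 444 → valid
(32,107,133): 32+107 > 133 → valid
(243,399,613): 243+399 > 613 → valid
(29,373,389): 29+373 > 389 → valid
(305,321,435): 305+321 > 435 → valid
(111,293,383): 111+293 > 383 → valid
(169,259,468): 169+259 ≤ 468 → not valid
(299,382,652): 299+382 > 652 → valid
7 of the 8 triples form a triangle.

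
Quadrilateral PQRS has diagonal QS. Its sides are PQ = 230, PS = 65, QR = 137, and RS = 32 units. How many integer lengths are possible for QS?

From triangle PQS: 165 < QS < 295.
From triangle RQS: 105 < QS < 169.
Intersection: 165 < QS < 169, so integers 166 through 168: 3 values.

3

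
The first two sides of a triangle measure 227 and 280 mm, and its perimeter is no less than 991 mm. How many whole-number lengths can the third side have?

23

Triangle inequality: 53 < x < 507. Perimeter ≥ 991 gives x ≥ 991 − 227 − 280 = 484.
So 484 ≤ x < 507; integers 484 through 506: 23 values.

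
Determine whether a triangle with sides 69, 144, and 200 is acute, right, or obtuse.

Compare the square of the longest side to the sum of squares of the other two: 69² + 144² = 25497 < 40000 = 200².

obtuse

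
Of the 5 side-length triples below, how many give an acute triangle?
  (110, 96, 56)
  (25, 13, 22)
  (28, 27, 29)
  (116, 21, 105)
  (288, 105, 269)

4

(110,96,56): 56²+96² = 12352 > 12100 = 110² → acute
(25,13,22): 13²+22² = 653 > 625 = 25² → acute
(28,27,29): 27²+28² = 1513 > 841 = 29² → acute
(116,21,105): 21²+105² = 11466 < 13456 = 116² → obtuse
(288,105,269): 105²+269² = 83386 > 82944 = 288² → acute
4 of the 5 are acute.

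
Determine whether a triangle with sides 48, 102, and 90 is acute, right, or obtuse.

right

Compare the square of the longest side to the sum of squares of the other two: 48² + 90² = 10404 = 102².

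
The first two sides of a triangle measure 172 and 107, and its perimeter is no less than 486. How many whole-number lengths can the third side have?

72

Triangle inequality: 65 < x < 279. Perimeter ≥ 486 gives x ≥ 486 − 172 − 107 = 207.
So 207 ≤ x < 279; integers 207 through 278: 72 values.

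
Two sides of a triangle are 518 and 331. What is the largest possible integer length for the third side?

The third side must be strictly less than 518 + 331 = 849.
The largest integer below 849 is 848.

848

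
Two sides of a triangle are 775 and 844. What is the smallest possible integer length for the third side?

The third side must be strictly greater than |775 − 844| = 69.
The smallest integer above 69 is 70.

70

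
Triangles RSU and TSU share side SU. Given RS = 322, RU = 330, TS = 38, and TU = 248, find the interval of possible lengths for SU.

210 < SU < 286

From triangle RSU: |322 − 330| < SU < 322 + 330, i.e. 8 < SU < 652.
From triangle TSU: 210 < SU < 286.
Both must hold, so SU lies in the intersection.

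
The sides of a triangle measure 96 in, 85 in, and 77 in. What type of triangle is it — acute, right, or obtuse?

acute

Compare the square of the longest side to the sum of squares of the other two: 77² + 85² = 13154 > 9216 = 96².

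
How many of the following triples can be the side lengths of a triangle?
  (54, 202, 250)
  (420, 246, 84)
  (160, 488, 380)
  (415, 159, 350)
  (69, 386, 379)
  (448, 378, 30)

4

(54,202,250): 54+202 > 250 → valid
(84,246,420): 84+246 ≤ 420 → not valid
(160,380,488): 160+380 > 488 → valid
(159,350,415): 159+350 > 415 → valid
(69,379,386): 69+379 > 386 → valid
(30,378,448): 30+378 ≤ 448 → not valid
4 of the 6 triples form a triangle.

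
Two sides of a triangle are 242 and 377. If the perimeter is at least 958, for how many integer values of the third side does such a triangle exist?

280

Triangle inequality: 135 < x < 619. Perimeter ≥ 958 gives x ≥ 958 − 242 − 377 = 339.
So 339 ≤ x < 619; integers 339 through 618: 280 values.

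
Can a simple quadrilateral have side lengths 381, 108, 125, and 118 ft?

For a quadrilateral, each side must be shorter than the sum of the others.
Here the longest side is 381, but the remaining 3 sides sum to only 351.

No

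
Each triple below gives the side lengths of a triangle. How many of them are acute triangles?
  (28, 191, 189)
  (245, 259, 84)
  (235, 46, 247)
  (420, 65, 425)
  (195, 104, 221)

(28,191,189): 28²+189² = 36505 > 36481 = 191² → acute
(245,259,84): 84²+245² = 67081 = 259² → right
(235,46,247): 46²+235² = 57341 < 61009 = 247² → obtuse
(420,65,425): 65²+420² = 180625 = 425² → right
(195,104,221): 104²+195² = 48841 = 221² → right
1 of the 5 is acute.

1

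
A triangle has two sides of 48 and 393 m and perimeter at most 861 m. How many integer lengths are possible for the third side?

Triangle inequality: 345 < x < 441. Perimeter ≤ 861 gives x ≤ 861 − 48 − 393 = 420.
So 345 < x ≤ 420; integers 346 through 420: 75 values.

75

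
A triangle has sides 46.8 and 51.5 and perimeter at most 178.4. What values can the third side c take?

Triangle inequality alone gives 4.7 < c < 98.3.
The perimeter condition gives c ≤ 178.4 − 46.8 − 51.5 = 80.1.
Intersecting the two: 4.7 < c ≤ 80.1.

4.7 < c ≤ 80.1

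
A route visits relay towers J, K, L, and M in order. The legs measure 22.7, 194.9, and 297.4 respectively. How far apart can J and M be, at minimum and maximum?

The maximum is all hops collinear in one direction: 22.7 + 194.9 + 297.4 = 515.0.
The longest hop is 297.4; the others sum to 217.6. Folding the others back against it leaves at least 297.4 − 217.6 = 79.8.

79.8 ≤ JM ≤ 515.0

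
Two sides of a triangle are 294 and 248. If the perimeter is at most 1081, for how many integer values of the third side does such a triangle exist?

Triangle inequality: 46 < x < 542. Perimeter ≤ 1081 gives x ≤ 1081 − 294 − 248 = 539.
So 46 < x ≤ 539; integers 47 through 539: 493 values.

493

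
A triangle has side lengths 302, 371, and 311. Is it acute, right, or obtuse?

Compare the square of the longest side to the sum of squares of the other two: 302² + 311² = 187925 > 137641 = 371².

acute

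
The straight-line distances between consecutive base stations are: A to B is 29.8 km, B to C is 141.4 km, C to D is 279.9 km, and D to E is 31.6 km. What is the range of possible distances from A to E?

The maximum is all hops collinear in one direction: 29.8 + 141.4 + 279.9 + 31.6 = 482.7.
The longest hop is 279.9; the others sum to 202.8. Folding the others back against it leaves at least 279.9 − 202.8 = 77.1.

77.1 ≤ AE ≤ 482.7 km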